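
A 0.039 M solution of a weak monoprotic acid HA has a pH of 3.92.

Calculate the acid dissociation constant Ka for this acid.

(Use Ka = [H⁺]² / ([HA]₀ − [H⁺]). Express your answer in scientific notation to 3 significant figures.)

[H⁺] = 10^(−pH) = 10^(−3.92) = 1.202e-04 M. For HA ⇌ H⁺ + A⁻, Ka = [H⁺][A⁻]/[HA] = [H⁺]² / ([HA]₀ − [H⁺]) = (1.202e-04)² / (0.039 − 1.202e-04) = 3.72e-07.

K_a = 3.72e-07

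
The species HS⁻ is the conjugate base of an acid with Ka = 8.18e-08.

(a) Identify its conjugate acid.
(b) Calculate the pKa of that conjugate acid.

(a) The conjugate acid is formed by adding one H⁺ to HS⁻, giving H₂S. (b) pKa = -log(Ka) = -log(8.18e-08) = 7.09.

Conjugate acid: H₂S; pK_a = 7.09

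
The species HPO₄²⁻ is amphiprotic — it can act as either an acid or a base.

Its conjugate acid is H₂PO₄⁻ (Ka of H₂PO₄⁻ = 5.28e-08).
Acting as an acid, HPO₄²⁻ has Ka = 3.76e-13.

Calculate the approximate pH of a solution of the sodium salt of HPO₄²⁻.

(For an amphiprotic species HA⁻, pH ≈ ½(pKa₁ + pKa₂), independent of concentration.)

pKa₁ = -log(5.28e-08) = 7.28; pKa₂ = -log(3.76e-13) = 12.42. For an amphiprotic species, pH ≈ ½(pKa₁ + pKa₂) = ½(7.28 + 12.42) = 9.85.

pH = 9.85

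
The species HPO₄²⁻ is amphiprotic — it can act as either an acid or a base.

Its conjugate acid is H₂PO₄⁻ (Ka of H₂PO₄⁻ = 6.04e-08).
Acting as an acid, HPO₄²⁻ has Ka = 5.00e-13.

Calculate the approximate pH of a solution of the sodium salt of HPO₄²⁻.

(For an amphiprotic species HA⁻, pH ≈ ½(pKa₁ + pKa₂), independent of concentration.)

pKa₁ = -log(6.04e-08) = 7.22; pKa₂ = -log(5.00e-13) = 12.30. For an amphiprotic species, pH ≈ ½(pKa₁ + pKa₂) = ½(7.22 + 12.30) = 9.76.

pH = 9.76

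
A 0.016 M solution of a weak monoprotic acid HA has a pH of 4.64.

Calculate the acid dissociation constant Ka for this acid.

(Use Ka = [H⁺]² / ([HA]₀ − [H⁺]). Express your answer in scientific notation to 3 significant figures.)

[H⁺] = 10^(−pH) = 10^(−4.64) = 2.291e-05 M. For HA ⇌ H⁺ + A⁻, Ka = [H⁺][A⁻]/[HA] = [H⁺]² / ([HA]₀ − [H⁺]) = (2.291e-05)² / (0.016 − 2.291e-05) = 3.28e-08.

K_a = 3.28e-08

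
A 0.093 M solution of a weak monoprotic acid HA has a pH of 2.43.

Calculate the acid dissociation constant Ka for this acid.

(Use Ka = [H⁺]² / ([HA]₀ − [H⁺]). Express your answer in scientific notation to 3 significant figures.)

[H⁺] = 10^(−pH) = 10^(−2.43) = 3.715e-03 M. For HA ⇌ H⁺ + A⁻, Ka = [H⁺][A⁻]/[HA] = [H⁺]² / ([HA]₀ − [H⁺]) = (3.715e-03)² / (0.093 − 3.715e-03) = 1.55e-04.

K_a = 1.55e-04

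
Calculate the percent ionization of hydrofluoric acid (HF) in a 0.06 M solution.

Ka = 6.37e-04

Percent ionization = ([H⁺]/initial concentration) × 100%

Using Ka equilibrium: x² + Ka×x - Ka×C = 0. Solving: [H⁺] = 5.8719e-03. Percent = (5.8719e-03/0.06) × 100

Percent ionization = 9.79%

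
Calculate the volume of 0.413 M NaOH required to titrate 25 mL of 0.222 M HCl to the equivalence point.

At equivalence: moles acid = moles base. moles HCl = 0.222 × 25/1000 = 0.00555 mol. V_base = moles / 0.413 × 1000 = 13.4 mL.

V_{base} = 13.4 mL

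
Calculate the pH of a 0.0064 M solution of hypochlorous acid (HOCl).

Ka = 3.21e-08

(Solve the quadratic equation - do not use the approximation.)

x² + Ka×x - Ka×C = 0. Using quadratic formula: [H⁺] = 1.4317e-05

pH = 4.84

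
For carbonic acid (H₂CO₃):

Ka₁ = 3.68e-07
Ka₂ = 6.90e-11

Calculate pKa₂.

pKa₂ = -log(Ka₂) = -log(6.90e-11) = 10.16.

pK_{a2} = 10.16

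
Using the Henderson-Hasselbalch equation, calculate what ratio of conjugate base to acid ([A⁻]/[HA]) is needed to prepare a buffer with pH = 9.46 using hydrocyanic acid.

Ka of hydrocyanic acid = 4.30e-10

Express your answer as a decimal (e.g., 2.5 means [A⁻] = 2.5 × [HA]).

pKa = -log(4.30e-10) = 9.3665. pH = pKa + log([A⁻]/[HA]), so log([A⁻]/[HA]) = pH − pKa = 9.46 − 9.3665 = 0.0935. [A⁻]/[HA] = 10^(0.0935) = 1.24

[A⁻]/[HA] = 1.24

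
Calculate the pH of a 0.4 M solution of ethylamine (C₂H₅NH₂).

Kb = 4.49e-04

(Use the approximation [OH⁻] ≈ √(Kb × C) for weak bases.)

[OH⁻] = √(Kb × C) = √(4.49e-04 × 0.4) = 1.3401e-02. pOH = 1.87, pH = 14 - pOH

pH = 12.13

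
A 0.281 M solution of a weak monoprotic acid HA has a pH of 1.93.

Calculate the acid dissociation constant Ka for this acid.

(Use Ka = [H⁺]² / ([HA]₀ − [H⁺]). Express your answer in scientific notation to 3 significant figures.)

[H⁺] = 10^(−pH) = 10^(−1.93) = 1.175e-02 M. For HA ⇌ H⁺ + A⁻, Ka = [H⁺][A⁻]/[HA] = [H⁺]² / ([HA]₀ − [H⁺]) = (1.175e-02)² / (0.281 − 1.175e-02) = 5.13e-04.

K_a = 5.13e-04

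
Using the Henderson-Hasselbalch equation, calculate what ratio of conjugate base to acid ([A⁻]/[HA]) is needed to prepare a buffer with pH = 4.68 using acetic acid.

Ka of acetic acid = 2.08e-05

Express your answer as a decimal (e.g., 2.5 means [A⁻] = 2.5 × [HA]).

pKa = -log(2.08e-05) = 4.6819. pH = pKa + log([A⁻]/[HA]), so log([A⁻]/[HA]) = pH − pKa = 4.68 − 4.6819 = -0.0019. [A⁻]/[HA] = 10^(-0.0019) = 0.996

[A⁻]/[HA] = 0.996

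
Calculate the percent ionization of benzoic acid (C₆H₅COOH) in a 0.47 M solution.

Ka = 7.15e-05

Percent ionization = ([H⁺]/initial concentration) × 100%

Using Ka equilibrium: x² + Ka×x - Ka×C = 0. Solving: [H⁺] = 5.7613e-03. Percent = (5.7613e-03/0.47) × 100

Percent ionization = 1.23%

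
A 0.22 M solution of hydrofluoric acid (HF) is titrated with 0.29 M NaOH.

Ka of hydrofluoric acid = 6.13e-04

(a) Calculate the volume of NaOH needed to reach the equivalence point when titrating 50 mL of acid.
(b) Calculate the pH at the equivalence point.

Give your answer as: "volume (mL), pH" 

moles acid = 0.22 × 50/1000 = 0.011 mol; V_base = moles/0.29 × 1000 = 37.9 mL. At equivalence only the conjugate base is present: [A⁻] = 0.011/0.088 = 1.2510e-01 M. Kb = Kw/Ka = 1.63e-11; [OH⁻] = √(Kb × [A⁻]) = 1.4285e-06; pOH = 5.85; pH = 14 - pOH = 8.15.

V = 37.9 mL, pH = 8.15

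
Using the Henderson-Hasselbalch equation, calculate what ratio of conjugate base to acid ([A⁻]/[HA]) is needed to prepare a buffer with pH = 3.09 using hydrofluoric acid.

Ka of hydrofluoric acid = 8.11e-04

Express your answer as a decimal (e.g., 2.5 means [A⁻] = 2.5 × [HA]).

pKa = -log(8.11e-04) = 3.0910. pH = pKa + log([A⁻]/[HA]), so log([A⁻]/[HA]) = pH − pKa = 3.09 − 3.0910 = -0.0010. [A⁻]/[HA] = 10^(-0.0010) = 0.998

[A⁻]/[HA] = 0.998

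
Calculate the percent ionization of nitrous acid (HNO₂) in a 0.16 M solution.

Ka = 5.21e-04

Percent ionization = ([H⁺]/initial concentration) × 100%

Using Ka equilibrium: x² + Ka×x - Ka×C = 0. Solving: [H⁺] = 8.8734e-03. Percent = (8.8734e-03/0.16) × 100

Percent ionization = 5.55%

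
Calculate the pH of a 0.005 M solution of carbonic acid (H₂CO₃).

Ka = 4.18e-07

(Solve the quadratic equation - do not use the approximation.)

x² + Ka×x - Ka×C = 0. Using quadratic formula: [H⁺] = 4.5508e-05

pH = 4.34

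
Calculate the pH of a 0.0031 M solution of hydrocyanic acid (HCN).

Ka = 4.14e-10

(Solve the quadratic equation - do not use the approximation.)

x² + Ka×x - Ka×C = 0. Using quadratic formula: [H⁺] = 1.1327e-06

pH = 5.95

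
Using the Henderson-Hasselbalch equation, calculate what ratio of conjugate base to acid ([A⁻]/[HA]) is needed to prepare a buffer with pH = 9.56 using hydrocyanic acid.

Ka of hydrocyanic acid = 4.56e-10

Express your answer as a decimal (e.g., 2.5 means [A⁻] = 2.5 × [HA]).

pKa = -log(4.56e-10) = 9.3410. pH = pKa + log([A⁻]/[HA]), so log([A⁻]/[HA]) = pH − pKa = 9.56 − 9.3410 = 0.2190. [A⁻]/[HA] = 10^(0.2190) = 1.66

[A⁻]/[HA] = 1.66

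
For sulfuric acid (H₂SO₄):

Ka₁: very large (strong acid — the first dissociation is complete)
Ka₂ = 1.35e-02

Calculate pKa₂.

pKa₂ = -log(Ka₂) = -log(1.35e-02) = 1.87.

pK_{a2} = 1.87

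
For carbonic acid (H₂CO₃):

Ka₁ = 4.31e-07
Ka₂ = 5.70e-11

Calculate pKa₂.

pKa₂ = -log(Ka₂) = -log(5.70e-11) = 10.24.

pK_{a2} = 10.24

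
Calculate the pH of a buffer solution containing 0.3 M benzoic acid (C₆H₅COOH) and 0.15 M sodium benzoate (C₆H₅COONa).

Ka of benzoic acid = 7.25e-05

pKa = -log(7.25e-05) = 4.14. pH = pKa + log([A⁻]/[HA]) = 4.14 + log(0.15/0.3)

pH = 3.84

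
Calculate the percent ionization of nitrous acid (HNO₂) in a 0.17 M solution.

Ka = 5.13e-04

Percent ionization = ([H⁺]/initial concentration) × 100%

Using Ka equilibrium: x² + Ka×x - Ka×C = 0. Solving: [H⁺] = 9.0857e-03. Percent = (9.0857e-03/0.17) × 100

Percent ionization = 5.34%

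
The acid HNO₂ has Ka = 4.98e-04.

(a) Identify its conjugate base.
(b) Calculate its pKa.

(a) The conjugate base is formed by removing one H⁺ from HNO₂, giving NO₂⁻. (b) pKa = -log(Ka) = -log(4.98e-04) = 3.30.

Conjugate base: NO₂⁻; pK_a = 3.30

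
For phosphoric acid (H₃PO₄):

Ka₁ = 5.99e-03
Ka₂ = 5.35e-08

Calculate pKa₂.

pKa₂ = -log(Ka₂) = -log(5.35e-08) = 7.27.

pK_{a2} = 7.27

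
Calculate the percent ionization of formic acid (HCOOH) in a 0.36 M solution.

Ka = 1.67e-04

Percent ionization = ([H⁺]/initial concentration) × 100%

Using Ka equilibrium: x² + Ka×x - Ka×C = 0. Solving: [H⁺] = 7.6707e-03. Percent = (7.6707e-03/0.36) × 100

Percent ionization = 2.13%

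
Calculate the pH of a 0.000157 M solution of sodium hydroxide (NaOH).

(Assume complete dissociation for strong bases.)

[OH⁻] = 0.000157 M for strong base. pOH = -log[OH⁻] = 3.80, pH = 14 - pOH

pH = 10.20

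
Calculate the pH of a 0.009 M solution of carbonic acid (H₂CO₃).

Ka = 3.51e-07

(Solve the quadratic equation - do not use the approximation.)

x² + Ka×x - Ka×C = 0. Using quadratic formula: [H⁺] = 5.6030e-05

pH = 4.25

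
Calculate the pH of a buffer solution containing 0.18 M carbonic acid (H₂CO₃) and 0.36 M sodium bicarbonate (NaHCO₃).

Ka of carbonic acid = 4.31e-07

pKa = -log(4.31e-07) = 6.37. pH = pKa + log([A⁻]/[HA]) = 6.37 + log(0.36/0.18)

pH = 6.67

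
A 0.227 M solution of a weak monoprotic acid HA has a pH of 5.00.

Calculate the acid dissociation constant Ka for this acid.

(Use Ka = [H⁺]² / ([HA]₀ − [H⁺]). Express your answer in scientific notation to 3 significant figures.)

[H⁺] = 10^(−pH) = 10^(−5.00) = 1.000e-05 M. For HA ⇌ H⁺ + A⁻, Ka = [H⁺][A⁻]/[HA] = [H⁺]² / ([HA]₀ − [H⁺]) = (1.000e-05)² / (0.227 − 1.000e-05) = 4.41e-10.

K_a = 4.41e-10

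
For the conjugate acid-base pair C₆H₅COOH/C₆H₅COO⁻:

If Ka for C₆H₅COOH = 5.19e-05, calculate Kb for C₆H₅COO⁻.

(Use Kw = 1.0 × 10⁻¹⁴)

For a conjugate pair Ka × Kb = Kw, so Kb = Kw/Ka = 1.0 × 10⁻¹⁴ / 5.19e-05 = 1.93e-10.

K_b = 1.93e-10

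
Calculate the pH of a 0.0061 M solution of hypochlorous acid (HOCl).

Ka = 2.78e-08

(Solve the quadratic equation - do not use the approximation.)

x² + Ka×x - Ka×C = 0. Using quadratic formula: [H⁺] = 1.3008e-05

pH = 4.89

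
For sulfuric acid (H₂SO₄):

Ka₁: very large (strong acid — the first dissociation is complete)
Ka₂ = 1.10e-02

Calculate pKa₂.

pKa₂ = -log(Ka₂) = -log(1.10e-02) = 1.96.

pK_{a2} = 1.96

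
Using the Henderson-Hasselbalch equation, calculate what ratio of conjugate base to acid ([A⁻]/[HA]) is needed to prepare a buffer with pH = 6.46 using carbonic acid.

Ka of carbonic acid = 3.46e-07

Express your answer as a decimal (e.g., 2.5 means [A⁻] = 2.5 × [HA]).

pKa = -log(3.46e-07) = 6.4609. pH = pKa + log([A⁻]/[HA]), so log([A⁻]/[HA]) = pH − pKa = 6.46 − 6.4609 = -0.0009. [A⁻]/[HA] = 10^(-0.0009) = 0.998

[A⁻]/[HA] = 0.998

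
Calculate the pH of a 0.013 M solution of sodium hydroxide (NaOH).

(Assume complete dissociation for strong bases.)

[OH⁻] = 0.013 M for strong base. pOH = -log[OH⁻] = 1.89, pH = 14 - pOH

pH = 12.11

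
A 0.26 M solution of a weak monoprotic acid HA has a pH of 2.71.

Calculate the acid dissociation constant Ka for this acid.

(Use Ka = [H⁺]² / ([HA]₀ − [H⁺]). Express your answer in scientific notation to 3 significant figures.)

[H⁺] = 10^(−pH) = 10^(−2.71) = 1.950e-03 M. For HA ⇌ H⁺ + A⁻, Ka = [H⁺][A⁻]/[HA] = [H⁺]² / ([HA]₀ − [H⁺]) = (1.950e-03)² / (0.26 − 1.950e-03) = 1.47e-05.

K_a = 1.47e-05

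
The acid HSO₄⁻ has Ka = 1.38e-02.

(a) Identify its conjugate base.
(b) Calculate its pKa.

(a) The conjugate base is formed by removing one H⁺ from HSO₄⁻, giving SO₄²⁻. (b) pKa = -log(Ka) = -log(1.38e-02) = 1.86.

Conjugate base: SO₄²⁻; pK_a = 1.86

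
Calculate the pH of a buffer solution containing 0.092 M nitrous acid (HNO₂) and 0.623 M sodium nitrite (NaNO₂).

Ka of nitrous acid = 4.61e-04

pKa = -log(4.61e-04) = 3.34. pH = pKa + log([A⁻]/[HA]) = 3.34 + log(0.623/0.092)

pH = 4.17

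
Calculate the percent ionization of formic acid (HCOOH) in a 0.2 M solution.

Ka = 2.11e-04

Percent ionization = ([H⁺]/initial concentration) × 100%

Using Ka equilibrium: x² + Ka×x - Ka×C = 0. Solving: [H⁺] = 6.3915e-03. Percent = (6.3915e-03/0.2) × 100

Percent ionization = 3.2%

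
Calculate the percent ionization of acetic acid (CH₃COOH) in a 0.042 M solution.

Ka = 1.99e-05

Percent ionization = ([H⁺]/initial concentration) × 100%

Using Ka equilibrium: x² + Ka×x - Ka×C = 0. Solving: [H⁺] = 9.0433e-04. Percent = (9.0433e-04/0.042) × 100

Percent ionization = 2.15%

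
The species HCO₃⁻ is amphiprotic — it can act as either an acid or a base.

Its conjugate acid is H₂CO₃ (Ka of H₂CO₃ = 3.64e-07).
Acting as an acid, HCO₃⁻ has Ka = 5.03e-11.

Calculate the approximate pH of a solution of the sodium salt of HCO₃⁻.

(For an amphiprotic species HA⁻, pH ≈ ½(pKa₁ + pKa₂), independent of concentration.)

pKa₁ = -log(3.64e-07) = 6.44; pKa₂ = -log(5.03e-11) = 10.30. For an amphiprotic species, pH ≈ ½(pKa₁ + pKa₂) = ½(6.44 + 10.30) = 8.37.

pH = 8.37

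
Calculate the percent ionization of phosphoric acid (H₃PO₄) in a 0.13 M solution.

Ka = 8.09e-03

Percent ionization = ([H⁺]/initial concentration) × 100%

Using Ka equilibrium: x² + Ka×x - Ka×C = 0. Solving: [H⁺] = 2.8636e-02. Percent = (2.8636e-02/0.13) × 100

Percent ionization = 22%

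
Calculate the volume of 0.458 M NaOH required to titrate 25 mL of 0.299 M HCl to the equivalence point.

At equivalence: moles acid = moles base. moles HCl = 0.299 × 25/1000 = 0.007475 mol. V_base = moles / 0.458 × 1000 = 16.3 mL.

V_{base} = 16.3 mL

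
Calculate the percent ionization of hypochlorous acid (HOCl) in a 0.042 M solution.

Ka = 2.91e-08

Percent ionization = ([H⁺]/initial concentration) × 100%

Using Ka equilibrium: x² + Ka×x - Ka×C = 0. Solving: [H⁺] = 3.4945e-05. Percent = (3.4945e-05/0.042) × 100

Percent ionization = 0.0832%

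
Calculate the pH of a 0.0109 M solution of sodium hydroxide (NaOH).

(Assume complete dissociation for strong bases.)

[OH⁻] = 0.0109 M for strong base. pOH = -log[OH⁻] = 1.96, pH = 14 - pOH

pH = 12.04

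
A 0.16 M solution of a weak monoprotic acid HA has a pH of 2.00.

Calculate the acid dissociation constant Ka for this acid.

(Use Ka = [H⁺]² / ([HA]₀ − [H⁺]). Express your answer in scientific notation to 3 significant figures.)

[H⁺] = 10^(−pH) = 10^(−2.00) = 1.000e-02 M. For HA ⇌ H⁺ + A⁻, Ka = [H⁺][A⁻]/[HA] = [H⁺]² / ([HA]₀ − [H⁺]) = (1.000e-02)² / (0.16 − 1.000e-02) = 6.67e-04.

K_a = 6.67e-04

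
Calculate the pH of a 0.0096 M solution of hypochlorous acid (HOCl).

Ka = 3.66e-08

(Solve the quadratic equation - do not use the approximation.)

x² + Ka×x - Ka×C = 0. Using quadratic formula: [H⁺] = 1.8726e-05

pH = 4.73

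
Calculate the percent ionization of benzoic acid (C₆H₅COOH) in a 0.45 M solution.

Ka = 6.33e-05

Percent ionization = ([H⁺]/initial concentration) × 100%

Using Ka equilibrium: x² + Ka×x - Ka×C = 0. Solving: [H⁺] = 5.3056e-03. Percent = (5.3056e-03/0.45) × 100

Percent ionization = 1.18%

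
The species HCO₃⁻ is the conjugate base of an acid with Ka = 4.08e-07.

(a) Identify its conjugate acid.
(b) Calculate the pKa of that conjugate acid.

(a) The conjugate acid is formed by adding one H⁺ to HCO₃⁻, giving H₂CO₃. (b) pKa = -log(Ka) = -log(4.08e-07) = 6.39.

Conjugate acid: H₂CO₃; pK_a = 6.39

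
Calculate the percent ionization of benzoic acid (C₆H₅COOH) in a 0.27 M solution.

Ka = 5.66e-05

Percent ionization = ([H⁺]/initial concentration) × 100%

Using Ka equilibrium: x² + Ka×x - Ka×C = 0. Solving: [H⁺] = 3.8810e-03. Percent = (3.8810e-03/0.27) × 100

Percent ionization = 1.44%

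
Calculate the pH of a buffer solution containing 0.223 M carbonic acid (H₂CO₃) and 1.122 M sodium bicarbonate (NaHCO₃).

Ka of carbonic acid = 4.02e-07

pKa = -log(4.02e-07) = 6.40. pH = pKa + log([A⁻]/[HA]) = 6.40 + log(1.122/0.223)

pH = 7.10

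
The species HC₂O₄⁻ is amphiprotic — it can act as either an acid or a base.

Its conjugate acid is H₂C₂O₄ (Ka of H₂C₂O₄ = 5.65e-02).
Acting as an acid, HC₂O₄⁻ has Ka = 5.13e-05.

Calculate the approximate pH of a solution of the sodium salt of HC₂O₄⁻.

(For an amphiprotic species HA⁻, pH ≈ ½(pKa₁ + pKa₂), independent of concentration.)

pKa₁ = -log(5.65e-02) = 1.25; pKa₂ = -log(5.13e-05) = 4.29. For an amphiprotic species, pH ≈ ½(pKa₁ + pKa₂) = ½(1.25 + 4.29) = 2.77.

pH = 2.77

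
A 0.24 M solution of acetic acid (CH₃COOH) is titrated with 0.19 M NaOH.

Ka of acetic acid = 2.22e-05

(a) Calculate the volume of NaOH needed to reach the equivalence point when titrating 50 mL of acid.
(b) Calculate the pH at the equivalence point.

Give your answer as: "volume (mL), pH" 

moles acid = 0.24 × 50/1000 = 0.012 mol; V_base = moles/0.19 × 1000 = 63.2 mL. At equivalence only the conjugate base is present: [A⁻] = 0.012/0.113 = 1.0605e-01 M. Kb = Kw/Ka = 4.50e-10; [OH⁻] = √(Kb × [A⁻]) = 6.9115e-06; pOH = 5.16; pH = 14 - pOH = 8.84.

V = 63.2 mL, pH = 8.84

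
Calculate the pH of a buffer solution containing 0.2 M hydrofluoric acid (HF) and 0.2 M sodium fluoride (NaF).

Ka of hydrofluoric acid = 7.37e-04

pKa = -log(7.37e-04) = 3.13. pH = pKa + log([A⁻]/[HA]) = 3.13 + log(0.2/0.2)

pH = 3.13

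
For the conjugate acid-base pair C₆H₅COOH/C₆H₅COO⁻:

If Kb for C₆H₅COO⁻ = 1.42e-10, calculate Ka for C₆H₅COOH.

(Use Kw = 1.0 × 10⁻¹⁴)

For a conjugate pair Ka × Kb = Kw, so Ka = Kw/Kb = 1.0 × 10⁻¹⁴ / 1.42e-10 = 7.04e-05.

K_a = 7.04e-05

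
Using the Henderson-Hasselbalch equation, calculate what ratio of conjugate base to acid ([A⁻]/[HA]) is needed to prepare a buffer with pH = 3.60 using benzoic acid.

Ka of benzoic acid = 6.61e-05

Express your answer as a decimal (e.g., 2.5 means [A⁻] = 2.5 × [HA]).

pKa = -log(6.61e-05) = 4.1798. pH = pKa + log([A⁻]/[HA]), so log([A⁻]/[HA]) = pH − pKa = 3.60 − 4.1798 = -0.5798. [A⁻]/[HA] = 10^(-0.5798) = 0.263

[A⁻]/[HA] = 0.263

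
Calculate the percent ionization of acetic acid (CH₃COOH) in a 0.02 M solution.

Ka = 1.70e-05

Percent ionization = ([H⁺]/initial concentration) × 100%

Using Ka equilibrium: x² + Ka×x - Ka×C = 0. Solving: [H⁺] = 5.7466e-04. Percent = (5.7466e-04/0.02) × 100

Percent ionization = 2.87%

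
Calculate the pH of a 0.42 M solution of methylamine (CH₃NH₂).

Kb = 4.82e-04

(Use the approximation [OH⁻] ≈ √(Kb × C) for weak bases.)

[OH⁻] = √(Kb × C) = √(4.82e-04 × 0.42) = 1.4228e-02. pOH = 1.85, pH = 14 - pOH

pH = 12.15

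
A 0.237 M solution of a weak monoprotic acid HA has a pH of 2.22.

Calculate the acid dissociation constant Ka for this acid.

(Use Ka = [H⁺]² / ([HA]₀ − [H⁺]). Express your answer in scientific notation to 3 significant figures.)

[H⁺] = 10^(−pH) = 10^(−2.22) = 6.026e-03 M. For HA ⇌ H⁺ + A⁻, Ka = [H⁺][A⁻]/[HA] = [H⁺]² / ([HA]₀ − [H⁺]) = (6.026e-03)² / (0.237 − 6.026e-03) = 1.57e-04.

K_a = 1.57e-04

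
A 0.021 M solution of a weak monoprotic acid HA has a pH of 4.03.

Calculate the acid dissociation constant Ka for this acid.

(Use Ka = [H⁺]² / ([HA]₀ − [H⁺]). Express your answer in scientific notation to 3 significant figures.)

[H⁺] = 10^(−pH) = 10^(−4.03) = 9.333e-05 M. For HA ⇌ H⁺ + A⁻, Ka = [H⁺][A⁻]/[HA] = [H⁺]² / ([HA]₀ − [H⁺]) = (9.333e-05)² / (0.021 − 9.333e-05) = 4.17e-07.

K_a = 4.17e-07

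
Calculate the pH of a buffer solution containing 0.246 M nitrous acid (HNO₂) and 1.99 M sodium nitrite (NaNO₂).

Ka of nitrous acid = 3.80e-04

pKa = -log(3.80e-04) = 3.42. pH = pKa + log([A⁻]/[HA]) = 3.42 + log(1.99/0.246)

pH = 4.33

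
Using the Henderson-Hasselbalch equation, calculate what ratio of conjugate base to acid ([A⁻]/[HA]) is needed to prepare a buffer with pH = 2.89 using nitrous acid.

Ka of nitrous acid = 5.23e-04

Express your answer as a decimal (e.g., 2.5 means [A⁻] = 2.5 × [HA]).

pKa = -log(5.23e-04) = 3.2815. pH = pKa + log([A⁻]/[HA]), so log([A⁻]/[HA]) = pH − pKa = 2.89 − 3.2815 = -0.3915. [A⁻]/[HA] = 10^(-0.3915) = 0.406

[A⁻]/[HA] = 0.406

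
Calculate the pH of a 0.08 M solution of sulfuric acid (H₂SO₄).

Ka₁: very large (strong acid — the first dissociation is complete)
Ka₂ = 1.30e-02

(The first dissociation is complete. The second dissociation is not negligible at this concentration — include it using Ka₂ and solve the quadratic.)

First dissociation is complete: [H⁺]₀ = [HSO₄⁻]₀ = C = 0.08 M. Second dissociation HSO₄⁻ ⇌ H⁺ + SO₄²⁻: let x = [SO₄²⁻]. Ka₂ = (C + x)·x / (C − x) = 1.30e-02 → x² + (C + Ka₂)·x − Ka₂·C = 0 → x² + 0.09300·x − 1.040e-03 = 0. x = (−0.09300 + √(0.09300² + 4 × 1.040e-03)) / 2 = 1.0088e-02 M. [H⁺] = C + x = 0.08 + 1.0088e-02 = 9.0088e-02 M. pH = -log(9.0088e-02) = 1.05.

pH = 1.05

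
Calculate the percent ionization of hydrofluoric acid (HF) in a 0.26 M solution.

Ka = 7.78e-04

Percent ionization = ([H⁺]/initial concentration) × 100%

Using Ka equilibrium: x² + Ka×x - Ka×C = 0. Solving: [H⁺] = 1.3839e-02. Percent = (1.3839e-02/0.26) × 100

Percent ionization = 5.32%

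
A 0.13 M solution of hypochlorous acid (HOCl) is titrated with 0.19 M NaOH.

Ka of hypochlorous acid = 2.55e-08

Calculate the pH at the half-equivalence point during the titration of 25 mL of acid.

At half-equivalence [HA] = [A⁻], so Henderson-Hasselbalch gives pH = pKa = -log(2.55e-08) = 7.59.

pH = pKa = 7.59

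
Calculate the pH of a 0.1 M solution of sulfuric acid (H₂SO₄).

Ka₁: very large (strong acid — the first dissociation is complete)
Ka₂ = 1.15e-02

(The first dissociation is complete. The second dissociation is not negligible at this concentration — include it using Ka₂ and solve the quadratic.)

First dissociation is complete: [H⁺]₀ = [HSO₄⁻]₀ = C = 0.1 M. Second dissociation HSO₄⁻ ⇌ H⁺ + SO₄²⁻: let x = [SO₄²⁻]. Ka₂ = (C + x)·x / (C − x) = 1.15e-02 → x² + (C + Ka₂)·x − Ka₂·C = 0 → x² + 0.11150·x − 1.150e-03 = 0. x = (−0.11150 + √(0.11150² + 4 × 1.150e-03)) / 2 = 9.5038e-03 M. [H⁺] = C + x = 0.1 + 9.5038e-03 = 1.0950e-01 M. pH = -log(1.0950e-01) = 0.96.

pH = 0.96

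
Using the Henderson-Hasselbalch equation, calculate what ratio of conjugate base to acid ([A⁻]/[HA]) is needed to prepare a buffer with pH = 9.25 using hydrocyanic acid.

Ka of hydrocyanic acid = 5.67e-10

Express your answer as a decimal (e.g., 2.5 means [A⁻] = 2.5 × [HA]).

pKa = -log(5.67e-10) = 9.2464. pH = pKa + log([A⁻]/[HA]), so log([A⁻]/[HA]) = pH − pKa = 9.25 − 9.2464 = 0.0036. [A⁻]/[HA] = 10^(0.0036) = 1.01

[A⁻]/[HA] = 1.01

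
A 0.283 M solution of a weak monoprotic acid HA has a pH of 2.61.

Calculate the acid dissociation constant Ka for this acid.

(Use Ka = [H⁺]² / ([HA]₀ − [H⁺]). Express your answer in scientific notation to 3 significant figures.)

[H⁺] = 10^(−pH) = 10^(−2.61) = 2.455e-03 M. For HA ⇌ H⁺ + A⁻, Ka = [H⁺][A⁻]/[HA] = [H⁺]² / ([HA]₀ − [H⁺]) = (2.455e-03)² / (0.283 − 2.455e-03) = 2.15e-05.

K_a = 2.15e-05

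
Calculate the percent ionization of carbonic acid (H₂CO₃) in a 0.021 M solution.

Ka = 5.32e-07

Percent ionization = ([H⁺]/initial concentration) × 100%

Using Ka equilibrium: x² + Ka×x - Ka×C = 0. Solving: [H⁺] = 1.0543e-04. Percent = (1.0543e-04/0.021) × 100

Percent ionization = 0.502%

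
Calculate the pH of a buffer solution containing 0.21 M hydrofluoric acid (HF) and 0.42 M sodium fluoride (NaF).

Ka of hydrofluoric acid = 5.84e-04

pKa = -log(5.84e-04) = 3.23. pH = pKa + log([A⁻]/[HA]) = 3.23 + log(0.42/0.21)

pH = 3.53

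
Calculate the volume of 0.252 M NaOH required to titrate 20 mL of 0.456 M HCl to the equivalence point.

At equivalence: moles acid = moles base. moles HCl = 0.456 × 20/1000 = 0.00912 mol. V_base = moles / 0.252 × 1000 = 36.2 mL.

V_{base} = 36.2 mL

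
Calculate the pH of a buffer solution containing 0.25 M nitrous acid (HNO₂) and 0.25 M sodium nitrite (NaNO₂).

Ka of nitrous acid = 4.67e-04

pKa = -log(4.67e-04) = 3.33. pH = pKa + log([A⁻]/[HA]) = 3.33 + log(0.25/0.25)

pH = 3.33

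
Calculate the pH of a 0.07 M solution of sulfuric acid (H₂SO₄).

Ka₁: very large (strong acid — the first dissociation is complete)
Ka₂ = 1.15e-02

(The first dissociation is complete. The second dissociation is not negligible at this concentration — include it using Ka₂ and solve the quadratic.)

First dissociation is complete: [H⁺]₀ = [HSO₄⁻]₀ = C = 0.07 M. Second dissociation HSO₄⁻ ⇌ H⁺ + SO₄²⁻: let x = [SO₄²⁻]. Ka₂ = (C + x)·x / (C − x) = 1.15e-02 → x² + (C + Ka₂)·x − Ka₂·C = 0 → x² + 0.08150·x − 8.050e-04 = 0. x = (−0.08150 + √(0.08150² + 4 × 8.050e-04)) / 2 = 8.9044e-03 M. [H⁺] = C + x = 0.07 + 8.9044e-03 = 7.8904e-02 M. pH = -log(7.8904e-02) = 1.10.

pH = 1.10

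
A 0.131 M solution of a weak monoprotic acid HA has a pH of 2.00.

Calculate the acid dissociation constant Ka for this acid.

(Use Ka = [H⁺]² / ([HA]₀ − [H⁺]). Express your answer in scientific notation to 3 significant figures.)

[H⁺] = 10^(−pH) = 10^(−2.00) = 1.000e-02 M. For HA ⇌ H⁺ + A⁻, Ka = [H⁺][A⁻]/[HA] = [H⁺]² / ([HA]₀ − [H⁺]) = (1.000e-02)² / (0.131 − 1.000e-02) = 8.26e-04.

K_a = 8.26e-04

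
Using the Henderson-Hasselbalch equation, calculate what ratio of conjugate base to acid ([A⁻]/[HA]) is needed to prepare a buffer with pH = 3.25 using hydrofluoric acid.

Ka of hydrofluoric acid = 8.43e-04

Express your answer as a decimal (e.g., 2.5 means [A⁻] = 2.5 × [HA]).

pKa = -log(8.43e-04) = 3.0742. pH = pKa + log([A⁻]/[HA]), so log([A⁻]/[HA]) = pH − pKa = 3.25 − 3.0742 = 0.1758. [A⁻]/[HA] = 10^(0.1758) = 1.50

[A⁻]/[HA] = 1.50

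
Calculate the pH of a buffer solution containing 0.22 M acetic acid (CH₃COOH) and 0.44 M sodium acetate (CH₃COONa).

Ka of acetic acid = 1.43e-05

pKa = -log(1.43e-05) = 4.84. pH = pKa + log([A⁻]/[HA]) = 4.84 + log(0.44/0.22)

pH = 5.15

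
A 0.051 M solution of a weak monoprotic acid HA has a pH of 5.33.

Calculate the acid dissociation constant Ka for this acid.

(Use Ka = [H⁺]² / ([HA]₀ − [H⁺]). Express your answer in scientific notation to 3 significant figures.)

[H⁺] = 10^(−pH) = 10^(−5.33) = 4.677e-06 M. For HA ⇌ H⁺ + A⁻, Ka = [H⁺][A⁻]/[HA] = [H⁺]² / ([HA]₀ − [H⁺]) = (4.677e-06)² / (0.051 − 4.677e-06) = 4.29e-10.

K_a = 4.29e-10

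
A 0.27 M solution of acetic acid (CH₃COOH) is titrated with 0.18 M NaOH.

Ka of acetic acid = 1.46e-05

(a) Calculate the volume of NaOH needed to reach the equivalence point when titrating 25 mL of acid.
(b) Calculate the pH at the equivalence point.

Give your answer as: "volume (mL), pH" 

moles acid = 0.27 × 25/1000 = 0.00675 mol; V_base = moles/0.18 × 1000 = 37.5 mL. At equivalence only the conjugate base is present: [A⁻] = 0.00675/0.062 = 1.0800e-01 M. Kb = Kw/Ka = 6.85e-10; [OH⁻] = √(Kb × [A⁻]) = 8.6007e-06; pOH = 5.07; pH = 14 - pOH = 8.93.

V = 37.5 mL, pH = 8.93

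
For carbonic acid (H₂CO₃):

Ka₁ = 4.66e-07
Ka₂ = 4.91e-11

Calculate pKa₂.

pKa₂ = -log(Ka₂) = -log(4.91e-11) = 10.31.

pK_{a2} = 10.31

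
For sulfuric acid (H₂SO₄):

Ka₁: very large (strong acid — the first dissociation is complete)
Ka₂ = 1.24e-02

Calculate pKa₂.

pKa₂ = -log(Ka₂) = -log(1.24e-02) = 1.91.

pK_{a2} = 1.91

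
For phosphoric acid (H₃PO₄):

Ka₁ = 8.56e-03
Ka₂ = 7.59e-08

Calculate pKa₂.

pKa₂ = -log(Ka₂) = -log(7.59e-08) = 7.12.

pK_{a2} = 7.12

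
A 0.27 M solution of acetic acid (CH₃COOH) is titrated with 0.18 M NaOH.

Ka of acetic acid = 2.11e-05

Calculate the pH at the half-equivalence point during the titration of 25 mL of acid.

At half-equivalence [HA] = [A⁻], so Henderson-Hasselbalch gives pH = pKa = -log(2.11e-05) = 4.68.

pH = pKa = 4.68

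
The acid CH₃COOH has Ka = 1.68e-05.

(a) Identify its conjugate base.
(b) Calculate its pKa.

(a) The conjugate base is formed by removing one H⁺ from CH₃COOH, giving CH₃COO⁻. (b) pKa = -log(Ka) = -log(1.68e-05) = 4.77.

Conjugate base: CH₃COO⁻; pK_a = 4.77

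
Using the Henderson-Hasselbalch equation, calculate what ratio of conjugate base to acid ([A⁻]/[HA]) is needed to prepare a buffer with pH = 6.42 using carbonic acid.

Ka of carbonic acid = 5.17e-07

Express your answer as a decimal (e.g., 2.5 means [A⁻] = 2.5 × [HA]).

pKa = -log(5.17e-07) = 6.2865. pH = pKa + log([A⁻]/[HA]), so log([A⁻]/[HA]) = pH − pKa = 6.42 − 6.2865 = 0.1335. [A⁻]/[HA] = 10^(0.1335) = 1.36

[A⁻]/[HA] = 1.36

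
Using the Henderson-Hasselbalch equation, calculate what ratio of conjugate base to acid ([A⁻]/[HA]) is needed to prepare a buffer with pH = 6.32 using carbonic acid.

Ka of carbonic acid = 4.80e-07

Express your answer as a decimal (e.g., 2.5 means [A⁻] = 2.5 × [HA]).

pKa = -log(4.80e-07) = 6.3188. pH = pKa + log([A⁻]/[HA]), so log([A⁻]/[HA]) = pH − pKa = 6.32 − 6.3188 = 0.0012. [A⁻]/[HA] = 10^(0.0012) = 1.00

[A⁻]/[HA] = 1.00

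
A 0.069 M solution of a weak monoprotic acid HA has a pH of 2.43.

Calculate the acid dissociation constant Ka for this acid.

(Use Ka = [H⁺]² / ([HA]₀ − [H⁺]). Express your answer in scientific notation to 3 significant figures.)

[H⁺] = 10^(−pH) = 10^(−2.43) = 3.715e-03 M. For HA ⇌ H⁺ + A⁻, Ka = [H⁺][A⁻]/[HA] = [H⁺]² / ([HA]₀ − [H⁺]) = (3.715e-03)² / (0.069 − 3.715e-03) = 2.11e-04.

K_a = 2.11e-04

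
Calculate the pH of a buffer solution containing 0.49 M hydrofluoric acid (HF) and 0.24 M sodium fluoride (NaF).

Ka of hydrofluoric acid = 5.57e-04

pKa = -log(5.57e-04) = 3.25. pH = pKa + log([A⁻]/[HA]) = 3.25 + log(0.24/0.49)

pH = 2.94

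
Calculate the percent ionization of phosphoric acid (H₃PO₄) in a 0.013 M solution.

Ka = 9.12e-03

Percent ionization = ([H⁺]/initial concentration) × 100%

Using Ka equilibrium: x² + Ka×x - Ka×C = 0. Solving: [H⁺] = 7.2448e-03. Percent = (7.2448e-03/0.013) × 100

Percent ionization = 55.7%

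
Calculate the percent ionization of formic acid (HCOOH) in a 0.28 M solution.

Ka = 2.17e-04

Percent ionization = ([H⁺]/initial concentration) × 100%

Using Ka equilibrium: x² + Ka×x - Ka×C = 0. Solving: [H⁺] = 7.6871e-03. Percent = (7.6871e-03/0.28) × 100

Percent ionization = 2.75%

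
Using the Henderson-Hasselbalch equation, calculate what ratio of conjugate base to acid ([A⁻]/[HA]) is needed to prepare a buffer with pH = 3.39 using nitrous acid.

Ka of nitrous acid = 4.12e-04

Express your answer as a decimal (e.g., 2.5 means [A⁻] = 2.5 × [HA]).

pKa = -log(4.12e-04) = 3.3851. pH = pKa + log([A⁻]/[HA]), so log([A⁻]/[HA]) = pH − pKa = 3.39 − 3.3851 = 0.0049. [A⁻]/[HA] = 10^(0.0049) = 1.01

[A⁻]/[HA] = 1.01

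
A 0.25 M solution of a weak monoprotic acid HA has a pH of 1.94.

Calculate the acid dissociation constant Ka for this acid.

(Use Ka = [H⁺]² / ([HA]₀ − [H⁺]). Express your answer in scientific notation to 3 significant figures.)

[H⁺] = 10^(−pH) = 10^(−1.94) = 1.148e-02 M. For HA ⇌ H⁺ + A⁻, Ka = [H⁺][A⁻]/[HA] = [H⁺]² / ([HA]₀ − [H⁺]) = (1.148e-02)² / (0.25 − 1.148e-02) = 5.53e-04.

K_a = 5.53e-04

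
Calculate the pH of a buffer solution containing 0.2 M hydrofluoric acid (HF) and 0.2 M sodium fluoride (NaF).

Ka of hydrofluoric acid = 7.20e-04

pKa = -log(7.20e-04) = 3.14. pH = pKa + log([A⁻]/[HA]) = 3.14 + log(0.2/0.2)

pH = 3.14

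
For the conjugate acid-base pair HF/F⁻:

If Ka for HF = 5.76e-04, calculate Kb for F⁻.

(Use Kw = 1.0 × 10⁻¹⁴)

For a conjugate pair Ka × Kb = Kw, so Kb = Kw/Ka = 1.0 × 10⁻¹⁴ / 5.76e-04 = 1.74e-11.

K_b = 1.74e-11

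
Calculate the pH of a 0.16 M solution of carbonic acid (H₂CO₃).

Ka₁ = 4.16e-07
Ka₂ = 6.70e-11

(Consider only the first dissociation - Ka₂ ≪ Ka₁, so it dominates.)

First dissociation dominates. From Ka₁ = [H⁺][HA⁻]/[H₂A], x² + Ka₁·x − Ka₁·C = 0 with C = 0.16 M and Ka₁ = 4.16e-07. Solving: [H⁺] = (−Ka₁ + √(Ka₁² + 4·Ka₁·C)) / 2 = 2.5778e-04 M. pH = -log(2.5778e-04) = 3.59.

pH = 3.59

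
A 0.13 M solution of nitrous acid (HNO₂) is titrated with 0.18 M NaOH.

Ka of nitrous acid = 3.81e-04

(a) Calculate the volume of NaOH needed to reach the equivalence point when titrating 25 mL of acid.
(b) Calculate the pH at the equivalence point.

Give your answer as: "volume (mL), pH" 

moles acid = 0.13 × 25/1000 = 0.00325 mol; V_base = moles/0.18 × 1000 = 18.1 mL. At equivalence only the conjugate base is present: [A⁻] = 0.00325/0.043 = 7.5484e-02 M. Kb = Kw/Ka = 2.62e-11; [OH⁻] = √(Kb × [A⁻]) = 1.4076e-06; pOH = 5.85; pH = 14 - pOH = 8.15.

V = 18.1 mL, pH = 8.15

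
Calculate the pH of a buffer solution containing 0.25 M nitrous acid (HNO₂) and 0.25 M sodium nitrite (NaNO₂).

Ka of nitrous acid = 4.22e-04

pKa = -log(4.22e-04) = 3.37. pH = pKa + log([A⁻]/[HA]) = 3.37 + log(0.25/0.25)

pH = 3.37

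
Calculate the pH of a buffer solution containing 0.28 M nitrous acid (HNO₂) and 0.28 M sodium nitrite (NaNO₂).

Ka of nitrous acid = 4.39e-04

pKa = -log(4.39e-04) = 3.36. pH = pKa + log([A⁻]/[HA]) = 3.36 + log(0.28/0.28)

pH = 3.36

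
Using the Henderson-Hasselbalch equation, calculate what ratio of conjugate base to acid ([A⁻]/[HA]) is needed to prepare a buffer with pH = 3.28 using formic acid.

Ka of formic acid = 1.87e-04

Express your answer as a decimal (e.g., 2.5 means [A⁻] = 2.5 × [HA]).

pKa = -log(1.87e-04) = 3.7282. pH = pKa + log([A⁻]/[HA]), so log([A⁻]/[HA]) = pH − pKa = 3.28 − 3.7282 = -0.4482. [A⁻]/[HA] = 10^(-0.4482) = 0.356

[A⁻]/[HA] = 0.356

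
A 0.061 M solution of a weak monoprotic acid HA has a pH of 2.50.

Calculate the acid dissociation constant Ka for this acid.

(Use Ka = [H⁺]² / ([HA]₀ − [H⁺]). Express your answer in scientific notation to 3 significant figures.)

[H⁺] = 10^(−pH) = 10^(−2.50) = 3.162e-03 M. For HA ⇌ H⁺ + A⁻, Ka = [H⁺][A⁻]/[HA] = [H⁺]² / ([HA]₀ − [H⁺]) = (3.162e-03)² / (0.061 − 3.162e-03) = 1.73e-04.

K_a = 1.73e-04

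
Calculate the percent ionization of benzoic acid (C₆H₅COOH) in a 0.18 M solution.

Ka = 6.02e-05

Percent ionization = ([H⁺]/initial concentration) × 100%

Using Ka equilibrium: x² + Ka×x - Ka×C = 0. Solving: [H⁺] = 3.2618e-03. Percent = (3.2618e-03/0.18) × 100

Percent ionization = 1.81%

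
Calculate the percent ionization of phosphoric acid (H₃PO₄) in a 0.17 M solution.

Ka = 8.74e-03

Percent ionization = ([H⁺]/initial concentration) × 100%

Using Ka equilibrium: x² + Ka×x - Ka×C = 0. Solving: [H⁺] = 3.4423e-02. Percent = (3.4423e-02/0.17) × 100

Percent ionization = 20.2%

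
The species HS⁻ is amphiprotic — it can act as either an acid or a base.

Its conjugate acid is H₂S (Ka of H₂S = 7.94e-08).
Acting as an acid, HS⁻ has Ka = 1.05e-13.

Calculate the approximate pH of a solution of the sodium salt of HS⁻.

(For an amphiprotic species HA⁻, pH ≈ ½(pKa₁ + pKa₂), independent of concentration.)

pKa₁ = -log(7.94e-08) = 7.10; pKa₂ = -log(1.05e-13) = 12.98. For an amphiprotic species, pH ≈ ½(pKa₁ + pKa₂) = ½(7.10 + 12.98) = 10.04.

pH = 10.04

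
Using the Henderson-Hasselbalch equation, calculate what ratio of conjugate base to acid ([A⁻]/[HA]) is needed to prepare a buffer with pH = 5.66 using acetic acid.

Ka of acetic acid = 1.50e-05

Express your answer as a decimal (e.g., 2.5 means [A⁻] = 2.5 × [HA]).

pKa = -log(1.50e-05) = 4.8239. pH = pKa + log([A⁻]/[HA]), so log([A⁻]/[HA]) = pH − pKa = 5.66 − 4.8239 = 0.8361. [A⁻]/[HA] = 10^(0.8361) = 6.86

[A⁻]/[HA] = 6.86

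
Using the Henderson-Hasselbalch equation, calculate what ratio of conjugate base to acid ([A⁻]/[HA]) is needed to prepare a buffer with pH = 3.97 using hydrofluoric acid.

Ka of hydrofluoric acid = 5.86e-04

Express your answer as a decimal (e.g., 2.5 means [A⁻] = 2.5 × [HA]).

pKa = -log(5.86e-04) = 3.2321. pH = pKa + log([A⁻]/[HA]), so log([A⁻]/[HA]) = pH − pKa = 3.97 − 3.2321 = 0.7379. [A⁻]/[HA] = 10^(0.7379) = 5.47

[A⁻]/[HA] = 5.47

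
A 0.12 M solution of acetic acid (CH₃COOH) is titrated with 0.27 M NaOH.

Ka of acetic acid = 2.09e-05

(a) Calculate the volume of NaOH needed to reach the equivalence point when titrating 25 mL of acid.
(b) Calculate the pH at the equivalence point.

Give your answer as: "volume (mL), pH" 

moles acid = 0.12 × 25/1000 = 0.003 mol; V_base = moles/0.27 × 1000 = 11.1 mL. At equivalence only the conjugate base is present: [A⁻] = 0.003/0.036 = 8.3077e-02 M. Kb = Kw/Ka = 4.78e-10; [OH⁻] = √(Kb × [A⁻]) = 6.3047e-06; pOH = 5.20; pH = 14 - pOH = 8.80.

V = 11.1 mL, pH = 8.80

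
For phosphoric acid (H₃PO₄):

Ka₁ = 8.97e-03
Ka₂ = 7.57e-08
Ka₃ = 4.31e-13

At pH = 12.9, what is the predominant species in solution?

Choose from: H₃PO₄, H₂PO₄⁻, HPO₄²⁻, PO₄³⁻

pKa₁ = 2.05, pKa₂ = 7.12, pKa₃ = 12.37. For a polyprotic acid the predominant species crosses at each pKa: below pKa_n the protonated form dominates, above it the deprotonated form does. At pH = 12.9, the predominant species is PO₄³⁻.

PO₄³⁻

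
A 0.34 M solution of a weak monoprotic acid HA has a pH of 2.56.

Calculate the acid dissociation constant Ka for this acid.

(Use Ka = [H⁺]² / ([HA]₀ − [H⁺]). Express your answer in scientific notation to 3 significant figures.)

[H⁺] = 10^(−pH) = 10^(−2.56) = 2.754e-03 M. For HA ⇌ H⁺ + A⁻, Ka = [H⁺][A⁻]/[HA] = [H⁺]² / ([HA]₀ − [H⁺]) = (2.754e-03)² / (0.34 − 2.754e-03) = 2.25e-05.

K_a = 2.25e-05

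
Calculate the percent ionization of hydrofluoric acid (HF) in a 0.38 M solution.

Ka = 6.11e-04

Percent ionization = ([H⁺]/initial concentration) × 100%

Using Ka equilibrium: x² + Ka×x - Ka×C = 0. Solving: [H⁺] = 1.4935e-02. Percent = (1.4935e-02/0.38) × 100

Percent ionization = 3.93%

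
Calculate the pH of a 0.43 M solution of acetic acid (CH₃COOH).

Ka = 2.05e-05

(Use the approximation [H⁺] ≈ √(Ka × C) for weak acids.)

[H⁺] = √(Ka × C) = √(2.05e-05 × 0.43) = 2.9690e-03. pH = -log(2.9690e-03)

pH = 2.53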